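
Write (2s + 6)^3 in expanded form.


Expand (2s + 6)^3 by repeated multiplication:
  (2s + 6)^2 = 4s^2 + 24s + 36
= 8s^3 + 72s^2 + 216s + 216


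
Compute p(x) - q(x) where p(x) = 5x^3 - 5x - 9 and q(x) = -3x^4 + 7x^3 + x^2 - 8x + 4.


Distribute the minus sign:
  (5x^3 - 5x - 9)
- (-3x^4 + 7x^3 + x^2 - 8x + 4)
Negate second polynomial: 3x^4 - 7x^3 - x^2 + 8x - 4
Add: 3x^4 - 2x^3 - x^2 + 3x - 13


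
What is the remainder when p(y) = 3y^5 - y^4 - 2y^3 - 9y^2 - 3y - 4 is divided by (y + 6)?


By the Remainder Theorem, the remainder equals p(-6):
  3*(-6)^5 = -23328
  -1*(-6)^4 = -1296
  -2*(-6)^3 = 432
  -9*(-6)^2 = -324
  -3*(-6)^1 = 18
  constant: -4
Sum: -23328 - 1296 + 432 - 324 + 18 - 4 = -24502


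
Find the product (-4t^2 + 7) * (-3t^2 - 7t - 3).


Distribute each term of the first polynomial:
  (-4t^2)(-3t^2 - 7t - 3) = 12t^4 + 28t^3 + 12t^2
  (7)(-3t^2 - 7t - 3) = -21t^2 - 49t - 21
Sum: 12t^4 + 28t^3 - 9t^2 - 49t - 21


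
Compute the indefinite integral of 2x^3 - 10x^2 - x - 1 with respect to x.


Reverse power rule on each term:
  ∫ 2x^3 dx = (1/2)x^4
  ∫ -10x^2 dx = -(10/3)x^3
  ∫ -x dx = -(1/2)x^2
  ∫ -1 dx = -x
F(x) = (1/2)x^4 - (10/3)x^3 - (1/2)x^2 - x + C


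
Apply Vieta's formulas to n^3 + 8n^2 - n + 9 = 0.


Monic cubic n^3+bn^2+cn+d=0: sum=-b, pairwise sum=c, product=-d.
b=8, c=-1, d=9
r1+r2+r3 = -8
r1r2+r1r3+r2r3 = -1
r1r2r3 = -9


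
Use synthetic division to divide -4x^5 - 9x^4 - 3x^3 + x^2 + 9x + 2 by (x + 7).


Synthetic division with c = -7. Coefficients: -4, -9, -3, 1, 9, 2
Bring down -4.
  -4 * -7 = 28; 28 - 9 = 19
  19 * -7 = -133; -133 - 3 = -136
  -136 * -7 = 952; 952 + 1 = 953
  953 * -7 = -6671; -6671 + 9 = -6662
  -6662 * -7 = 46634; 46634 + 2 = 46636
Quotient: -4x^4 + 19x^3 - 136x^2 + 953x - 6662, Remainder: 46636


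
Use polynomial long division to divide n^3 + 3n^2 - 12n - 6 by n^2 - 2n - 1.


(n^3 + 3n^2 - 12n - 6) / (n^2 - 2n - 1)
Step 1: n * (n^2 - 2n - 1) = n^3 - 2n^2 - n; subtract.
Step 2: 5 * (n^2 - 2n - 1) = 5n^2 - 10n - 5; subtract.
Quotient: n + 5, Remainder: -n - 1


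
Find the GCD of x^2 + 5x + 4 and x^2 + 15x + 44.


Factor each:
  x^2 + 5x + 4 = (x + 4)(x + 1)
  x^2 + 15x + 44 = (x + 4)(x + 11)
Common monic factor: x + 4


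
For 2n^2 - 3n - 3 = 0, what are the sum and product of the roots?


For an^2+bn+c=0: sum = -b/a, product = c/a.
a=2, b=-3, c=-3
Sum = -(-3)/2 = 3/2
Product = (-3)/2 = -3/2


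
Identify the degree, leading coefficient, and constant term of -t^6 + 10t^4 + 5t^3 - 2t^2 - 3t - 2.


Highest power of t is 6, with coefficient -1. Constant term is -2.
Degree = 6, leading coefficient = -1, constant term = -2


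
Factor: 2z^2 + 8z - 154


Roots satisfy r1 + r2 = -b/a = -4 and r1*r2 = c/a = -77.
So r1 = 7, r2 = -11.
2z^2 + 8z - 154 = 2(z - r1)(z - r2) = 2(z - 7)(z + 11)


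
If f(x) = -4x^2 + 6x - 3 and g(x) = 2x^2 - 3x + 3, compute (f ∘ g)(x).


Substitute g(x) into f:
f(g(x)) = -4*(2x^2 - 3x + 3)^2 + 6*(2x^2 - 3x + 3) + (-3)
(2x^2 - 3x + 3)^2 = 4x^4 - 12x^3 + 21x^2 - 18x + 9
Expand and combine: -16x^4 + 48x^3 - 72x^2 + 54x - 21


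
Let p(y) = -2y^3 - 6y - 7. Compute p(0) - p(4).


p(0) = -7
p(4) = -159
p(0) - p(4) = -7 + 159 = 152


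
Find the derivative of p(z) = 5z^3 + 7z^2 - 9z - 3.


Apply the power rule term by term:
  d/dz(5z^3) = 15z^2
  d/dz(7z^2) = 14z
  d/dz(-9z) = -9
  d/dz(-3) = 0
p'(z) = 15z^2 + 14z - 9


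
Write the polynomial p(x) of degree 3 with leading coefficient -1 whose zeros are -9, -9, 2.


p(x) = -(x + 9)(x + 9)(x - 2)
Expand: -x^3 - 16x^2 - 45x + 162


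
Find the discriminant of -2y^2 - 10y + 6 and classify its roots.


D = b^2 - 4ac = (-10)^2 - 4(-2)(6) = 100 + 48 = 148
Since D > 0: two distinct irrational roots


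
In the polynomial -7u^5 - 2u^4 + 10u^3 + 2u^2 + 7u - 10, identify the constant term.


Read off the constant term: -10


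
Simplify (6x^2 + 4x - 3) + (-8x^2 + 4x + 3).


Align terms by degree and add:
  6x^2 + 4x - 3
  -8x^2 + 4x + 3
= -2x^2 + 8x


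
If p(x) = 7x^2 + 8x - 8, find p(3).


Using direct substitution:
  7 * (3)^2 = 63
  8 * (3)^1 = 24
  constant: -8
Sum = 63 + 24 - 8 = 79


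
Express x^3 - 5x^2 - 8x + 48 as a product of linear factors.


Try integer roots (divisors of 48). x=-3: p(-3)=0.
Divide out (x + 3): quotient is x^2 - 8x + 16.
Factor the quadratic: (x - 4)(x - 4)
Result: (x + 3)(x - 4)(x - 4)


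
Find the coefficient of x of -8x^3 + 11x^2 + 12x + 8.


Read off the coefficient of x: 12


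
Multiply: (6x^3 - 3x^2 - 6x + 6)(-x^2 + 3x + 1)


Distribute each term of the first polynomial:
  (6x^3)(-x^2 + 3x + 1) = -6x^5 + 18x^4 + 6x^3
  (-3x^2)(-x^2 + 3x + 1) = 3x^4 - 9x^3 - 3x^2
  (-6x)(-x^2 + 3x + 1) = 6x^3 - 18x^2 - 6x
  (6)(-x^2 + 3x + 1) = -6x^2 + 18x + 6
Sum: -6x^5 + 21x^4 + 3x^3 - 27x^2 + 12x + 6


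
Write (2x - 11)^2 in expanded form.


Expand (2x - 11)^2 by repeated multiplication:
= 4x^2 - 44x + 121


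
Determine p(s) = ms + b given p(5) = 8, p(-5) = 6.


p(s) = ms + b. Using p(5)=8, p(-5)=6:
m = (8 - 6)/(5 + 5) = 2/10 = 1/5
b = 8 - m*(5) = 8 - 1 = 7
p(s) = (1/5)s + 7


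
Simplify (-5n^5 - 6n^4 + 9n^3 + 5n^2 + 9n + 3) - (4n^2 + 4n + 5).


Distribute the minus sign:
  (-5n^5 - 6n^4 + 9n^3 + 5n^2 + 9n + 3)
- (4n^2 + 4n + 5)
Negate second polynomial: -4n^2 - 4n - 5
Add: -5n^5 - 6n^4 + 9n^3 + n^2 + 5n - 2


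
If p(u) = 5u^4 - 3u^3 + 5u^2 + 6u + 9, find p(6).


Using direct substitution:
  5 * (6)^4 = 6480
  -3 * (6)^3 = -648
  5 * (6)^2 = 180
  6 * (6)^1 = 36
  constant: 9
Sum = 6480 - 648 + 180 + 36 + 9 = 6057


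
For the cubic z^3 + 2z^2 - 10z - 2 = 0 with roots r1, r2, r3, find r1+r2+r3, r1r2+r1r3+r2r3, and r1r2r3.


Monic cubic z^3+bz^2+cz+d=0: sum=-b, pairwise sum=c, product=-d.
b=2, c=-10, d=-2
r1+r2+r3 = -2
r1r2+r1r3+r2r3 = -10
r1r2r3 = 2


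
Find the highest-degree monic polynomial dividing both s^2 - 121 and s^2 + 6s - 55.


Factor each:
  s^2 - 121 = (s + 11)(s - 11)
  s^2 + 6s - 55 = (s + 11)(s - 5)
Common monic factor: s + 11


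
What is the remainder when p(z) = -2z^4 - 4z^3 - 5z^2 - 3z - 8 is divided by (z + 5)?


By the Remainder Theorem, the remainder equals p(-5):
  -2*(-5)^4 = -1250
  -4*(-5)^3 = 500
  -5*(-5)^2 = -125
  -3*(-5)^1 = 15
  constant: -8
Sum: -1250 + 500 - 125 + 15 - 8 = -868


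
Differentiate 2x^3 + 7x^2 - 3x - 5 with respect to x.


Apply the power rule term by term:
  d/dx(2x^3) = 6x^2
  d/dx(7x^2) = 14x
  d/dx(-3x) = -3
  d/dx(-5) = 0
p'(x) = 6x^2 + 14x - 3


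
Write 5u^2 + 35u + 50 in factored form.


Roots satisfy r1 + r2 = -b/a = -7 and r1*r2 = c/a = 10.
So r1 = -2, r2 = -5.
5u^2 + 35u + 50 = 5(u - r1)(u - r2) = 5(u + 2)(u + 5)


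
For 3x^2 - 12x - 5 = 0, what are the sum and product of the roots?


For ax^2+bx+c=0: sum = -b/a, product = c/a.
a=3, b=-12, c=-5
Sum = -(-12)/3 = 4
Product = (-5)/3 = -5/3


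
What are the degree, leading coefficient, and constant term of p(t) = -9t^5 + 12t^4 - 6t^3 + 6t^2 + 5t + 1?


Highest power of t is 5, with coefficient -9. Constant term is 1.
Degree = 5, leading coefficient = -9, constant term = 1


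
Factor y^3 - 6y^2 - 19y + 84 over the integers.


Try integer roots (divisors of 84). y=3: p(3)=0.
Divide out (y - 3): quotient is y^2 - 3y - 28.
Factor the quadratic: (y + 4)(y - 7)
Result: (y - 3)(y + 4)(y - 7)


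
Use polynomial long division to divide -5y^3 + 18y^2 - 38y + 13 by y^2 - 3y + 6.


(-5y^3 + 18y^2 - 38y + 13) / (y^2 - 3y + 6)
Step 1: -5y * (y^2 - 3y + 6) = -5y^3 + 15y^2 - 30y; subtract.
Step 2: 3 * (y^2 - 3y + 6) = 3y^2 - 9y + 18; subtract.
Quotient: -5y + 3, Remainder: y - 5


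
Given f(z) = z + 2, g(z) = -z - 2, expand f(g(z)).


Substitute g(z) into f:
f(g(z)) = 1*(-z - 2) + 2
Expand and combine: -z


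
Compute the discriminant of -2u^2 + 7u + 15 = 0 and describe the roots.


D = b^2 - 4ac = (7)^2 - 4(-2)(15) = 49 + 120 = 169
Since D > 0: two distinct rational roots


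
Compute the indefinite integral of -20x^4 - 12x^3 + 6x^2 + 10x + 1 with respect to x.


Reverse power rule on each term:
  ∫ -20x^4 dx = -4x^5
  ∫ -12x^3 dx = -3x^4
  ∫ 6x^2 dx = 2x^3
  ∫ 10x dx = 5x^2
  ∫ 1 dx = x
F(x) = -4x^5 - 3x^4 + 2x^3 + 5x^2 + x + C


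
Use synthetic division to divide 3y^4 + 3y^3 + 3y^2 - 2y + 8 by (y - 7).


Synthetic division with c = 7. Coefficients: 3, 3, 3, -2, 8
Bring down 3.
  3 * 7 = 21; 21 + 3 = 24
  24 * 7 = 168; 168 + 3 = 171
  171 * 7 = 1197; 1197 - 2 = 1195
  1195 * 7 = 8365; 8365 + 8 = 8373
Quotient: 3y^3 + 24y^2 + 171y + 1195, Remainder: 8373


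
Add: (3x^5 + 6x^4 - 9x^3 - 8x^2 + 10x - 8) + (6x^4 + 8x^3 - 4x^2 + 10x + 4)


Align terms by degree and add:
  3x^5 + 6x^4 - 9x^3 - 8x^2 + 10x - 8
+ 6x^4 + 8x^3 - 4x^2 + 10x + 4
= 3x^5 + 12x^4 - x^3 - 12x^2 + 20x - 4


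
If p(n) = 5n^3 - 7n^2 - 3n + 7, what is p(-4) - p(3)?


p(-4) = -413
p(3) = 70
p(-4) - p(3) = -413 - 70 = -483


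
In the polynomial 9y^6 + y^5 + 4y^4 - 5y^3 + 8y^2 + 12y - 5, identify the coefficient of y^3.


Read off the coefficient of y^3: -5


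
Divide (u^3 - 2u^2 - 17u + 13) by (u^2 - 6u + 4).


(u^3 - 2u^2 - 17u + 13) / (u^2 - 6u + 4)
Step 1: u * (u^2 - 6u + 4) = u^3 - 6u^2 + 4u; subtract.
Step 2: 4 * (u^2 - 6u + 4) = 4u^2 - 24u + 16; subtract.
Quotient: u + 4, Remainder: 3u - 3


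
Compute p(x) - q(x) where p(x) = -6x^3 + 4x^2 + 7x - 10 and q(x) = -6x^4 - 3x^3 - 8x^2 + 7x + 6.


Distribute the minus sign:
  (-6x^3 + 4x^2 + 7x - 10)
- (-6x^4 - 3x^3 - 8x^2 + 7x + 6)
Negate second polynomial: 6x^4 + 3x^3 + 8x^2 - 7x - 6
Add: 6x^4 - 3x^3 + 12x^2 - 16


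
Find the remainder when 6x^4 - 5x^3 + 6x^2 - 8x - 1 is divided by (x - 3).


By the Remainder Theorem, the remainder equals p(3):
  6*(3)^4 = 486
  -5*(3)^3 = -135
  6*(3)^2 = 54
  -8*(3)^1 = -24
  constant: -1
Sum: 486 - 135 + 54 - 24 - 1 = 380


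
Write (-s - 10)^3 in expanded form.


Expand (-s - 10)^3 by repeated multiplication:
  (-s - 10)^2 = s^2 + 20s + 100
= -s^3 - 30s^2 - 300s - 1000


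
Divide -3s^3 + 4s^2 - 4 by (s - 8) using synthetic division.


Synthetic division with c = 8. Coefficients: -3, 4, 0, -4
Bring down -3.
  -3 * 8 = -24; -24 + 4 = -20
  -20 * 8 = -160; -160 + 0 = -160
  -160 * 8 = -1280; -1280 - 4 = -1284
Quotient: -3s^2 - 20s - 160, Remainder: -1284


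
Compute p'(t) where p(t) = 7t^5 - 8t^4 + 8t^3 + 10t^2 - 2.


Apply the power rule term by term:
  d/dt(7t^5) = 35t^4
  d/dt(-8t^4) = -32t^3
  d/dt(8t^3) = 24t^2
  d/dt(10t^2) = 20t
  d/dt(-2) = 0
p'(t) = 35t^4 - 32t^3 + 24t^2 + 20t


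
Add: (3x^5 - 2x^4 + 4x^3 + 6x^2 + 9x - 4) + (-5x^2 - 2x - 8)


Align terms by degree and add:
  3x^5 - 2x^4 + 4x^3 + 6x^2 + 9x - 4
  -5x^2 - 2x - 8
= 3x^5 - 2x^4 + 4x^3 + x^2 + 7x - 12


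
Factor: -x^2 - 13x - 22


Roots satisfy r1 + r2 = -b/a = -13 and r1*r2 = c/a = 22.
So r1 = -11, r2 = -2.
-x^2 - 13x - 22 = -(x - r1)(x - r2) = -(x + 11)(x + 2)


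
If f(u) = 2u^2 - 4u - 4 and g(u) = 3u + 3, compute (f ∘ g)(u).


Substitute g(u) into f:
f(g(u)) = 2*(3u + 3)^2 + (-4)*(3u + 3) + (-4)
(3u + 3)^2 = 9u^2 + 18u + 9
Expand and combine: 18u^2 + 24u + 2


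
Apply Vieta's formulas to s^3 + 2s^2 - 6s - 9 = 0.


Monic cubic s^3+bs^2+cs+d=0: sum=-b, pairwise sum=c, product=-d.
b=2, c=-6, d=-9
r1+r2+r3 = -2
r1r2+r1r3+r2r3 = -6
r1r2r3 = 9


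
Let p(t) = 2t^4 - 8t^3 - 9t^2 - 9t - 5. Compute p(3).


Using direct substitution:
  2 * (3)^4 = 162
  -8 * (3)^3 = -216
  -9 * (3)^2 = -81
  -9 * (3)^1 = -27
  constant: -5
Sum = 162 - 216 - 81 - 27 - 5 = -167


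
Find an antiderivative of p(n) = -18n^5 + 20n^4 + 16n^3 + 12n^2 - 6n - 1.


Reverse power rule on each term:
  ∫ -18n^5 dn = -3n^6
  ∫ 20n^4 dn = 4n^5
  ∫ 16n^3 dn = 4n^4
  ∫ 12n^2 dn = 4n^3
  ∫ -6n dn = -3n^2
  ∫ -1 dn = -n
F(n) = -3n^6 + 4n^5 + 4n^4 + 4n^3 - 3n^2 - n + C


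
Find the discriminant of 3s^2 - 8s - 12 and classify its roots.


D = b^2 - 4ac = (-8)^2 - 4(3)(-12) = 64 + 144 = 208
Since D > 0: two distinct irrational roots


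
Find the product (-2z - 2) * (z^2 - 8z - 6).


Distribute each term of the first polynomial:
  (-2z)(z^2 - 8z - 6) = -2z^3 + 16z^2 + 12z
  (-2)(z^2 - 8z - 6) = -2z^2 + 16z + 12
Sum: -2z^3 + 14z^2 + 28z + 12


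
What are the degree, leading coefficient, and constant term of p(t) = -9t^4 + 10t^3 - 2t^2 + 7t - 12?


Highest power of t is 4, with coefficient -9. Constant term is -12.
Degree = 4, leading coefficient = -9, constant term = -12


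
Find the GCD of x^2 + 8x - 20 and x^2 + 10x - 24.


Factor each:
  x^2 + 8x - 20 = (x - 2)(x + 10)
  x^2 + 10x - 24 = (x - 2)(x + 12)
Common monic factor: x - 2


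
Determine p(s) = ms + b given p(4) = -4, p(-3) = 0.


p(s) = ms + b. Using p(4)=-4, p(-3)=0:
m = (-4)/(4 + 3) = -4/7 = -4/7
b = -4 - m*(4) = -4 + 16/7 = -12/7
p(s) = -(4/7)s - (12/7)


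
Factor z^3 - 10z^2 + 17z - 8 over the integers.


Try integer roots (divisors of -8). z=1: p(1)=0.
Divide out (z - 1): quotient is z^2 - 9z + 8.
Factor the quadratic: (z - 1)(z - 8)
Result: (z - 1)(z - 1)(z - 8)


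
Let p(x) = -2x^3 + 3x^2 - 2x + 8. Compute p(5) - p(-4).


p(5) = -177
p(-4) = 192
p(5) - p(-4) = -177 - 192 = -369


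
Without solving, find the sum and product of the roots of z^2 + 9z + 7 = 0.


For az^2+bz+c=0: sum = -b/a, product = c/a.
a=1, b=9, c=7
Sum = -(9)/1 = -9
Product = (7)/1 = 7


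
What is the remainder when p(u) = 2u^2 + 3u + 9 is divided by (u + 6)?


By the Remainder Theorem, the remainder equals p(-6):
  2*(-6)^2 = 72
  3*(-6)^1 = -18
  constant: 9
Sum: 72 - 18 + 9 = 63


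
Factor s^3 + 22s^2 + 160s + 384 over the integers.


Try integer roots (divisors of 384). s=-8: p(-8)=0.
Divide out (s + 8): quotient is s^2 + 14s + 48.
Factor the quadratic: (s + 6)(s + 8)
Result: (s + 8)(s + 6)(s + 8)


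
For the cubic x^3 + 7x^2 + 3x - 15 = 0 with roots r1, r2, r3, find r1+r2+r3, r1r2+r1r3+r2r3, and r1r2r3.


Monic cubic x^3+bx^2+cx+d=0: sum=-b, pairwise sum=c, product=-d.
b=7, c=3, d=-15
r1+r2+r3 = -7
r1r2+r1r3+r2r3 = 3
r1r2r3 = 15


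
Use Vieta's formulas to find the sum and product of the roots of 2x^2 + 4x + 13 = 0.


For ax^2+bx+c=0: sum = -b/a, product = c/a.
a=2, b=4, c=13
Sum = -(4)/2 = -2
Product = (13)/2 = 13/2


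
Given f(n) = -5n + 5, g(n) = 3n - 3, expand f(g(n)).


Substitute g(n) into f:
f(g(n)) = -5*(3n - 3) + 5
Expand and combine: -15n + 20


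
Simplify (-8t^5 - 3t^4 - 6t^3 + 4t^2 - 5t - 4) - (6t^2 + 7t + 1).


Distribute the minus sign:
  (-8t^5 - 3t^4 - 6t^3 + 4t^2 - 5t - 4)
- (6t^2 + 7t + 1)
Negate second polynomial: -6t^2 - 7t - 1
Add: -8t^5 - 3t^4 - 6t^3 - 2t^2 - 12t - 5


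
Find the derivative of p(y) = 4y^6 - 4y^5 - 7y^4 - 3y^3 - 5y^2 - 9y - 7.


Apply the power rule term by term:
  d/dy(4y^6) = 24y^5
  d/dy(-4y^5) = -20y^4
  d/dy(-7y^4) = -28y^3
  d/dy(-3y^3) = -9y^2
  d/dy(-5y^2) = -10y
  d/dy(-9y) = -9
  d/dy(-7) = 0
p'(y) = 24y^5 - 20y^4 - 28y^3 - 9y^2 - 10y - 9


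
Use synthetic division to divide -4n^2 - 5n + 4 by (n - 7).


Synthetic division with c = 7. Coefficients: -4, -5, 4
Bring down -4.
  -4 * 7 = -28; -28 - 5 = -33
  -33 * 7 = -231; -231 + 4 = -227
Quotient: -4n - 33, Remainder: -227


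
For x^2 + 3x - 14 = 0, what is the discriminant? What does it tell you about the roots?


D = b^2 - 4ac = (3)^2 - 4(1)(-14) = 9 + 56 = 65
Since D > 0: two distinct irrational roots


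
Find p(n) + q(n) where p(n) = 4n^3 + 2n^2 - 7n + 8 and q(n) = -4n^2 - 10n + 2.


Align terms by degree and add:
  4n^3 + 2n^2 - 7n + 8
  -4n^2 - 10n + 2
= 4n^3 - 2n^2 - 17n + 10


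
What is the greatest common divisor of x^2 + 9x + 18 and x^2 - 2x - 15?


Factor each:
  x^2 + 9x + 18 = (x + 3)(x + 6)
  x^2 - 2x - 15 = (x + 3)(x - 5)
Common monic factor: x + 3


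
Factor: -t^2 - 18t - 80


Roots satisfy r1 + r2 = -b/a = -18 and r1*r2 = c/a = 80.
So r1 = -8, r2 = -10.
-t^2 - 18t - 80 = -(t - r1)(t - r2) = -(t + 8)(t + 10)


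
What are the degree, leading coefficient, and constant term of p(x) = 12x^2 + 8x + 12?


Highest power of x is 2, with coefficient 12. Constant term is 12.
Degree = 2, leading coefficient = 12, constant term = 12


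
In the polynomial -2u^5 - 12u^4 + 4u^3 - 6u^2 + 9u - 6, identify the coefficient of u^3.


Read off the coefficient of u^3: 4


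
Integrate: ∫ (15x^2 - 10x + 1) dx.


Reverse power rule on each term:
  ∫ 15x^2 dx = 5x^3
  ∫ -10x dx = -5x^2
  ∫ 1 dx = x
F(x) = 5x^3 - 5x^2 + x + C


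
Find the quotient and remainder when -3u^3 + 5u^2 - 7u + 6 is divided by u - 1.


(-3u^3 + 5u^2 - 7u + 6) / (u - 1)
Step 1: -3u^2 * (u - 1) = -3u^3 + 3u^2; subtract.
Step 2: 2u * (u - 1) = 2u^2 - 2u; subtract.
Step 3: -5 * (u - 1) = -5u + 5; subtract.
Quotient: -3u^2 + 2u - 5, Remainder: 1


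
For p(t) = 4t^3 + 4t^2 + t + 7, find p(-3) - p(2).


p(-3) = -68
p(2) = 57
p(-3) - p(2) = -68 - 57 = -125


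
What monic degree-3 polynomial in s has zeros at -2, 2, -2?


p(s) = (s + 2)(s - 2)(s + 2)
Expand: s^3 + 2s^2 - 4s - 8


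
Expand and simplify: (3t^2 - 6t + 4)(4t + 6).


Distribute each term of the first polynomial:
  (3t^2)(4t + 6) = 12t^3 + 18t^2
  (-6t)(4t + 6) = -24t^2 - 36t
  (4)(4t + 6) = 16t + 24
Sum: 12t^3 - 6t^2 - 20t + 24


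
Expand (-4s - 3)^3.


Expand (-4s - 3)^3 by repeated multiplication:
  (-4s - 3)^2 = 16s^2 + 24s + 9
= -64s^3 - 144s^2 - 108s - 27


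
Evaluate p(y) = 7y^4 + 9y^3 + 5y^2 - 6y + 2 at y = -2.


Using direct substitution:
  7 * (-2)^4 = 112
  9 * (-2)^3 = -72
  5 * (-2)^2 = 20
  -6 * (-2)^1 = 12
  constant: 2
Sum = 112 - 72 + 20 + 12 + 2 = 74


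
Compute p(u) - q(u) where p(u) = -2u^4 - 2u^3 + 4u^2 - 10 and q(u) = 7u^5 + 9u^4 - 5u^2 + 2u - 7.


Distribute the minus sign:
  (-2u^4 - 2u^3 + 4u^2 - 10)
- (7u^5 + 9u^4 - 5u^2 + 2u - 7)
Negate second polynomial: -7u^5 - 9u^4 + 5u^2 - 2u + 7
Add: -7u^5 - 11u^4 - 2u^3 + 9u^2 - 2u - 3


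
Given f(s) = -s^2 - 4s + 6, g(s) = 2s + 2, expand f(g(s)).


Substitute g(s) into f:
f(g(s)) = -1*(2s + 2)^2 + (-4)*(2s + 2) + 6
(2s + 2)^2 = 4s^2 + 8s + 4
Expand and combine: -4s^2 - 16s - 6


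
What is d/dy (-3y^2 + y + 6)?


Apply the power rule term by term:
  d/dy(-3y^2) = -6y
  d/dy(y) = 1
  d/dy(6) = 0
p'(y) = -6y + 1


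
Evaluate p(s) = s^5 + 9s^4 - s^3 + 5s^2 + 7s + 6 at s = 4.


Using direct substitution:
  1 * (4)^5 = 1024
  9 * (4)^4 = 2304
  -1 * (4)^3 = -64
  5 * (4)^2 = 80
  7 * (4)^1 = 28
  constant: 6
Sum = 1024 + 2304 - 64 + 80 + 28 + 6 = 3378


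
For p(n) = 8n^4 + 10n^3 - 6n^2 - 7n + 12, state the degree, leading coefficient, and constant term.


Highest power of n is 4, with coefficient 8. Constant term is 12.
Degree = 4, leading coefficient = 8, constant term = 12


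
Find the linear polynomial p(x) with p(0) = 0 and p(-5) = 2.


p(x) = mx + b. Using p(0)=0, p(-5)=2:
m = (0 - 2)/(0 + 5) = -2/5 = -2/5
b = 0 - m*(0) = 0 = 0
p(x) = -(2/5)x


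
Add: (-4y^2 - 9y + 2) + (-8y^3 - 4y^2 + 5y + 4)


Align terms by degree and add:
  -4y^2 - 9y + 2
  -8y^3 - 4y^2 + 5y + 4
= -8y^3 - 8y^2 - 4y + 6


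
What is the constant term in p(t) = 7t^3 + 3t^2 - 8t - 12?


Read off the constant term: -12


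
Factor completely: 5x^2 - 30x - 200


Roots satisfy r1 + r2 = -b/a = 6 and r1*r2 = c/a = -40.
So r1 = 10, r2 = -4.
5x^2 - 30x - 200 = 5(x - r1)(x - r2) = 5(x - 10)(x + 4)


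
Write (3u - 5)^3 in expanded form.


Expand (3u - 5)^3 by repeated multiplication:
  (3u - 5)^2 = 9u^2 - 30u + 25
= 27u^3 - 135u^2 + 225u - 125


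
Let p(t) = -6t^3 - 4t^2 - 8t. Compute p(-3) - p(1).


p(-3) = 150
p(1) = -18
p(-3) - p(1) = 150 + 18 = 168


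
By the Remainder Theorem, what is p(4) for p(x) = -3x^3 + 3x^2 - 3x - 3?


By the Remainder Theorem, the remainder equals p(4):
  -3*(4)^3 = -192
  3*(4)^2 = 48
  -3*(4)^1 = -12
  constant: -3
Sum: -192 + 48 - 12 - 3 = -159


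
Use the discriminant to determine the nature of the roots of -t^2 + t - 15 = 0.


D = b^2 - 4ac = (1)^2 - 4(-1)(-15) = 1 - 60 = -59
Since D < 0: two complex conjugate roots (no real roots)


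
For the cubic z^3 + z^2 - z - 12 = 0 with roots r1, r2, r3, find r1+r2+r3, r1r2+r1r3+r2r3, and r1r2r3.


Monic cubic z^3+bz^2+cz+d=0: sum=-b, pairwise sum=c, product=-d.
b=1, c=-1, d=-12
r1+r2+r3 = -1
r1r2+r1r3+r2r3 = -1
r1r2r3 = 12


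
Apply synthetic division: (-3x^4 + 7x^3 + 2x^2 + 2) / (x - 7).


Synthetic division with c = 7. Coefficients: -3, 7, 2, 0, 2
Bring down -3.
  -3 * 7 = -21; -21 + 7 = -14
  -14 * 7 = -98; -98 + 2 = -96
  -96 * 7 = -672; -672 + 0 = -672
  -672 * 7 = -4704; -4704 + 2 = -4702
Quotient: -3x^3 - 14x^2 - 96x - 672, Remainder: -4702


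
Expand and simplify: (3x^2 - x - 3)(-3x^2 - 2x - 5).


Distribute each term of the first polynomial:
  (3x^2)(-3x^2 - 2x - 5) = -9x^4 - 6x^3 - 15x^2
  (-x)(-3x^2 - 2x - 5) = 3x^3 + 2x^2 + 5x
  (-3)(-3x^2 - 2x - 5) = 9x^2 + 6x + 15
Sum: -9x^4 - 3x^3 - 4x^2 + 11x + 15


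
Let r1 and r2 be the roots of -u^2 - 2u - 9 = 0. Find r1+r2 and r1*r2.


For au^2+bu+c=0: sum = -b/a, product = c/a.
a=-1, b=-2, c=-9
Sum = -(-2)/-1 = -2
Product = (-9)/-1 = 9


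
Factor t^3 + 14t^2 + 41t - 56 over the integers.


Try integer roots (divisors of -56). t=-7: p(-7)=0.
Divide out (t + 7): quotient is t^2 + 7t - 8.
Factor the quadratic: (t + 8)(t - 1)
Result: (t + 7)(t + 8)(t - 1)


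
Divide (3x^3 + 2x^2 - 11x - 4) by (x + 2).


(3x^3 + 2x^2 - 11x - 4) / (x + 2)
Step 1: 3x^2 * (x + 2) = 3x^3 + 6x^2; subtract.
Step 2: -4x * (x + 2) = -4x^2 - 8x; subtract.
Step 3: -3 * (x + 2) = -3x - 6; subtract.
Quotient: 3x^2 - 4x - 3, Remainder: 2


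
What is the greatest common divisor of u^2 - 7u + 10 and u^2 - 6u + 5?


Factor each:
  u^2 - 7u + 10 = (u - 5)(u - 2)
  u^2 - 6u + 5 = (u - 5)(u - 1)
Common monic factor: u - 5


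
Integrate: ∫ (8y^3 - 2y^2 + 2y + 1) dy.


Reverse power rule on each term:
  ∫ 8y^3 dy = 2y^4
  ∫ -2y^2 dy = -(2/3)y^3
  ∫ 2y dy = y^2
  ∫ 1 dy = y
F(y) = 2y^4 - (2/3)y^3 + y^2 + y + C


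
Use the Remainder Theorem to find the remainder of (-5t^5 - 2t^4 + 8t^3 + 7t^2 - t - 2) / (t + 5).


By the Remainder Theorem, the remainder equals p(-5):
  -5*(-5)^5 = 15625
  -2*(-5)^4 = -1250
  8*(-5)^3 = -1000
  7*(-5)^2 = 175
  -1*(-5)^1 = 5
  constant: -2
Sum: 15625 - 1250 - 1000 + 175 + 5 - 2 = 13553


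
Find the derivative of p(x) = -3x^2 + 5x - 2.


Apply the power rule term by term:
  d/dx(-3x^2) = -6x
  d/dx(5x) = 5
  d/dx(-2) = 0
p'(x) = -6x + 5


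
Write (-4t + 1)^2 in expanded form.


Expand (-4t + 1)^2 by repeated multiplication:
= 16t^2 - 8t + 1


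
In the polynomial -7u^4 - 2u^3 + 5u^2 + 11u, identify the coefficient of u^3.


Read off the coefficient of u^3: -2


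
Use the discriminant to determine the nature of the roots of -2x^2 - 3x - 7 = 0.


D = b^2 - 4ac = (-3)^2 - 4(-2)(-7) = 9 - 56 = -47
Since D < 0: two complex conjugate roots (no real roots)


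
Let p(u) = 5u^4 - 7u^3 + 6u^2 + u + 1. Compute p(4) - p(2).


p(4) = 933
p(2) = 51
p(4) - p(2) = 933 - 51 = 882


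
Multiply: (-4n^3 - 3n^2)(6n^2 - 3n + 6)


Distribute each term of the first polynomial:
  (-4n^3)(6n^2 - 3n + 6) = -24n^5 + 12n^4 - 24n^3
  (-3n^2)(6n^2 - 3n + 6) = -18n^4 + 9n^3 - 18n^2
Sum: -24n^5 - 6n^4 - 15n^3 - 18n^2


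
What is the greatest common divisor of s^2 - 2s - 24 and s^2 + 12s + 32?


Factor each:
  s^2 - 2s - 24 = (s + 4)(s - 6)
  s^2 + 12s + 32 = (s + 4)(s + 8)
Common monic factor: s + 4


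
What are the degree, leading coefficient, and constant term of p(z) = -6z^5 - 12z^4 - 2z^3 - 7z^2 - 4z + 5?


Highest power of z is 5, with coefficient -6. Constant term is 5.
Degree = 5, leading coefficient = -6, constant term = 5


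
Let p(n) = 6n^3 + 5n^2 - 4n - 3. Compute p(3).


Using direct substitution:
  6 * (3)^3 = 162
  5 * (3)^2 = 45
  -4 * (3)^1 = -12
  constant: -3
Sum = 162 + 45 - 12 - 3 = 192


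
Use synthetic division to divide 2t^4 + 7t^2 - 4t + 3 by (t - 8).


Synthetic division with c = 8. Coefficients: 2, 0, 7, -4, 3
Bring down 2.
  2 * 8 = 16; 16 + 0 = 16
  16 * 8 = 128; 128 + 7 = 135
  135 * 8 = 1080; 1080 - 4 = 1076
  1076 * 8 = 8608; 8608 + 3 = 8611
Quotient: 2t^3 + 16t^2 + 135t + 1076, Remainder: 8611


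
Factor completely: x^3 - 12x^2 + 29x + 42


Try integer roots (divisors of 42). x=6: p(6)=0.
Divide out (x - 6): quotient is x^2 - 6x - 7.
Factor the quadratic: (x + 1)(x - 7)
Result: (x - 6)(x + 1)(x - 7)


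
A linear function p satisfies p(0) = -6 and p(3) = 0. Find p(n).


p(n) = mn + b. Using p(0)=-6, p(3)=0:
m = (-6)/(0 - 3) = -6/-3 = 2
b = -6 - m*(0) = -6 = -6
p(n) = 2n - 6


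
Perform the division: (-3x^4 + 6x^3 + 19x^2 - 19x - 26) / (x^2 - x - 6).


(-3x^4 + 6x^3 + 19x^2 - 19x - 26) / (x^2 - x - 6)
Step 1: -3x^2 * (x^2 - x - 6) = -3x^4 + 3x^3 + 18x^2; subtract.
Step 2: 3x * (x^2 - x - 6) = 3x^3 - 3x^2 - 18x; subtract.
Step 3: 4 * (x^2 - x - 6) = 4x^2 - 4x - 24; subtract.
Quotient: -3x^2 + 3x + 4, Remainder: 3x - 2


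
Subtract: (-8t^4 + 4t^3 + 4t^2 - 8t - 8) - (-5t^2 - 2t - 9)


Distribute the minus sign:
  (-8t^4 + 4t^3 + 4t^2 - 8t - 8)
- (-5t^2 - 2t - 9)
Negate second polynomial: 5t^2 + 2t + 9
Add: -8t^4 + 4t^3 + 9t^2 - 6t + 1


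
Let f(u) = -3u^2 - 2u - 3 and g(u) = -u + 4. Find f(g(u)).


Substitute g(u) into f:
f(g(u)) = -3*(-u + 4)^2 + (-2)*(-u + 4) + (-3)
(-u + 4)^2 = u^2 - 8u + 16
Expand and combine: -3u^2 + 26u - 59


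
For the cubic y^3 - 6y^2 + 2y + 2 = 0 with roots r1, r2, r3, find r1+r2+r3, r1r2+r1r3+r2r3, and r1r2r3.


Monic cubic y^3+by^2+cy+d=0: sum=-b, pairwise sum=c, product=-d.
b=-6, c=2, d=2
r1+r2+r3 = 6
r1r2+r1r3+r2r3 = 2
r1r2r3 = -2


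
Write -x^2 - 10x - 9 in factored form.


Roots satisfy r1 + r2 = -b/a = -10 and r1*r2 = c/a = 9.
So r1 = -1, r2 = -9.
-x^2 - 10x - 9 = -(x - r1)(x - r2) = -(x + 1)(x + 9)


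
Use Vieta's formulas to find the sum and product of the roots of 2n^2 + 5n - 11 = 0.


For an^2+bn+c=0: sum = -b/a, product = c/a.
a=2, b=5, c=-11
Sum = -(5)/2 = -5/2
Product = (-11)/2 = -11/2


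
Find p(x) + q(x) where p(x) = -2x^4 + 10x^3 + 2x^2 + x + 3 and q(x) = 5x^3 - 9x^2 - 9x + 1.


Align terms by degree and add:
  -2x^4 + 10x^3 + 2x^2 + x + 3
+ 5x^3 - 9x^2 - 9x + 1
= -2x^4 + 15x^3 - 7x^2 - 8x + 4


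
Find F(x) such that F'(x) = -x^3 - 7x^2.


Reverse power rule on each term:
  ∫ -x^3 dx = -(1/4)x^4
  ∫ -7x^2 dx = -(7/3)x^3
F(x) = -(1/4)x^4 - (7/3)x^3 + C


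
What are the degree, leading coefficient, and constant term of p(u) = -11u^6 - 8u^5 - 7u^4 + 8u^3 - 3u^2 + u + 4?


Highest power of u is 6, with coefficient -11. Constant term is 4.
Degree = 6, leading coefficient = -11, constant term = 4


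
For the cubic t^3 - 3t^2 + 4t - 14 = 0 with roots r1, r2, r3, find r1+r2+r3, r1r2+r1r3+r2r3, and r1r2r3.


Monic cubic t^3+bt^2+ct+d=0: sum=-b, pairwise sum=c, product=-d.
b=-3, c=4, d=-14
r1+r2+r3 = 3
r1r2+r1r3+r2r3 = 4
r1r2r3 = 14


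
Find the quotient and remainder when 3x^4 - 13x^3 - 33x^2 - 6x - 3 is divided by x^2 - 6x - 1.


(3x^4 - 13x^3 - 33x^2 - 6x - 3) / (x^2 - 6x - 1)
Step 1: 3x^2 * (x^2 - 6x - 1) = 3x^4 - 18x^3 - 3x^2; subtract.
Step 2: 5x * (x^2 - 6x - 1) = 5x^3 - 30x^2 - 5x; subtract.
Step 3: 0 * (x^2 - 6x - 1) = 0; subtract.
Quotient: 3x^2 + 5x, Remainder: -x - 3


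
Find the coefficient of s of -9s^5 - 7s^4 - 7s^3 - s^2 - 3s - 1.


Read off the coefficient of s: -3


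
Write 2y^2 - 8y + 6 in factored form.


Roots satisfy r1 + r2 = -b/a = 4 and r1*r2 = c/a = 3.
So r1 = 1, r2 = 3.
2y^2 - 8y + 6 = 2(y - r1)(y - r2) = 2(y - 1)(y - 3)


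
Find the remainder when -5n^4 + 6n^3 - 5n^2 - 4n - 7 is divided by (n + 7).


By the Remainder Theorem, the remainder equals p(-7):
  -5*(-7)^4 = -12005
  6*(-7)^3 = -2058
  -5*(-7)^2 = -245
  -4*(-7)^1 = 28
  constant: -7
Sum: -12005 - 2058 - 245 + 28 - 7 = -14287


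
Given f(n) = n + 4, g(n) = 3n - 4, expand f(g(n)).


Substitute g(n) into f:
f(g(n)) = 1*(3n - 4) + 4
Expand and combine: 3n


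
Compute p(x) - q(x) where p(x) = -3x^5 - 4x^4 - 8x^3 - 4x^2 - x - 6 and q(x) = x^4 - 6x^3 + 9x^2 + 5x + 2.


Distribute the minus sign:
  (-3x^5 - 4x^4 - 8x^3 - 4x^2 - x - 6)
- (x^4 - 6x^3 + 9x^2 + 5x + 2)
Negate second polynomial: -x^4 + 6x^3 - 9x^2 - 5x - 2
Add: -3x^5 - 5x^4 - 2x^3 - 13x^2 - 6x - 8


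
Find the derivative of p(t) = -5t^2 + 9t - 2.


Apply the power rule term by term:
  d/dt(-5t^2) = -10t
  d/dt(9t) = 9
  d/dt(-2) = 0
p'(t) = -10t + 9


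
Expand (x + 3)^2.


Expand (x + 3)^2 by repeated multiplication:
= x^2 + 6x + 9


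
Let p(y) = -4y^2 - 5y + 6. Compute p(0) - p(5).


p(0) = 6
p(5) = -119
p(0) - p(5) = 6 + 119 = 125


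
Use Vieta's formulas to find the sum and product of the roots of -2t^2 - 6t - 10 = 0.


For at^2+bt+c=0: sum = -b/a, product = c/a.
a=-2, b=-6, c=-10
Sum = -(-6)/-2 = -3
Product = (-10)/-2 = 5


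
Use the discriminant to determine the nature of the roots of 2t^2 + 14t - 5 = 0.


D = b^2 - 4ac = (14)^2 - 4(2)(-5) = 196 + 40 = 236
Since D > 0: two distinct irrational roots


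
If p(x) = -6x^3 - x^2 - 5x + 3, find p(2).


Using direct substitution:
  -6 * (2)^3 = -48
  -1 * (2)^2 = -4
  -5 * (2)^1 = -10
  constant: 3
Sum = -48 - 4 - 10 + 3 = -59


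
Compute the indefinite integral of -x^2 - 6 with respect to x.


Reverse power rule on each term:
  ∫ -x^2 dx = -(1/3)x^3
  ∫ -6 dx = -6x
F(x) = -(1/3)x^3 - 6x + C


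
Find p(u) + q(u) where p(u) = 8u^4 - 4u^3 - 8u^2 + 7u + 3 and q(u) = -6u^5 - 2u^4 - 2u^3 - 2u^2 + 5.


Align terms by degree and add:
  8u^4 - 4u^3 - 8u^2 + 7u + 3
  -6u^5 - 2u^4 - 2u^3 - 2u^2 + 5
= -6u^5 + 6u^4 - 6u^3 - 10u^2 + 7u + 8


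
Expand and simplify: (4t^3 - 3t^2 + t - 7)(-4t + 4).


Distribute each term of the first polynomial:
  (4t^3)(-4t + 4) = -16t^4 + 16t^3
  (-3t^2)(-4t + 4) = 12t^3 - 12t^2
  (t)(-4t + 4) = -4t^2 + 4t
  (-7)(-4t + 4) = 28t - 28
Sum: -16t^4 + 28t^3 - 16t^2 + 32t - 28


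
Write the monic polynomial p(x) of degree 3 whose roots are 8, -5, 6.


p(x) = (x - 8)(x + 5)(x - 6)
Expand: x^3 - 9x^2 - 22x + 240


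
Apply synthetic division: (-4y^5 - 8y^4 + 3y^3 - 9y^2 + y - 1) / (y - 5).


Synthetic division with c = 5. Coefficients: -4, -8, 3, -9, 1, -1
Bring down -4.
  -4 * 5 = -20; -20 - 8 = -28
  -28 * 5 = -140; -140 + 3 = -137
  -137 * 5 = -685; -685 - 9 = -694
  -694 * 5 = -3470; -3470 + 1 = -3469
  -3469 * 5 = -17345; -17345 - 1 = -17346
Quotient: -4y^4 - 28y^3 - 137y^2 - 694y - 3469, Remainder: -17346


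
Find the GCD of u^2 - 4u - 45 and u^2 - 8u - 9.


Factor each:
  u^2 - 4u - 45 = (u - 9)(u + 5)
  u^2 - 8u - 9 = (u - 9)(u + 1)
Common monic factor: u - 9


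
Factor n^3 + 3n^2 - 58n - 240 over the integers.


Try integer roots (divisors of -240). n=-6: p(-6)=0.
Divide out (n + 6): quotient is n^2 - 3n - 40.
Factor the quadratic: (n + 5)(n - 8)
Result: (n + 6)(n + 5)(n - 8)


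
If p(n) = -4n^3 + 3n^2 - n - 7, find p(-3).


Using direct substitution:
  -4 * (-3)^3 = 108
  3 * (-3)^2 = 27
  -1 * (-3)^1 = 3
  constant: -7
Sum = 108 + 27 + 3 - 7 = 131


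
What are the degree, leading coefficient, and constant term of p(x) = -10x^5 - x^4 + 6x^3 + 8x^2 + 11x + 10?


Highest power of x is 5, with coefficient -10. Constant term is 10.
Degree = 5, leading coefficient = -10, constant term = 10


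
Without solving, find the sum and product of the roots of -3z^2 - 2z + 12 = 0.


For az^2+bz+c=0: sum = -b/a, product = c/a.
a=-3, b=-2, c=12
Sum = -(-2)/-3 = -2/3
Product = (12)/-3 = -4


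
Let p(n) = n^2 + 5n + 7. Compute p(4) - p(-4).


p(4) = 43
p(-4) = 3
p(4) - p(-4) = 43 - 3 = 40


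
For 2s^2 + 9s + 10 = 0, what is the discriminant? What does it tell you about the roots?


D = b^2 - 4ac = (9)^2 - 4(2)(10) = 81 - 80 = 1
Since D > 0: two distinct rational roots


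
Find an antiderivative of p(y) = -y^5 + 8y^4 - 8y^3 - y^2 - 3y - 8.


Reverse power rule on each term:
  ∫ -y^5 dy = -(1/6)y^6
  ∫ 8y^4 dy = (8/5)y^5
  ∫ -8y^3 dy = -2y^4
  ∫ -y^2 dy = -(1/3)y^3
  ∫ -3y dy = -(3/2)y^2
  ∫ -8 dy = -8y
F(y) = -(1/6)y^6 + (8/5)y^5 - 2y^4 - (1/3)y^3 - (3/2)y^2 - 8y + C


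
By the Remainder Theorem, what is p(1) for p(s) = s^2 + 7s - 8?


By the Remainder Theorem, the remainder equals p(1):
  1*(1)^2 = 1
  7*(1)^1 = 7
  constant: -8
Sum: 1 + 7 - 8 = 0


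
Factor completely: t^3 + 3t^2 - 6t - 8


Try integer roots (divisors of -8). t=2: p(2)=0.
Divide out (t - 2): quotient is t^2 + 5t + 4.
Factor the quadratic: (t + 4)(t + 1)
Result: (t - 2)(t + 4)(t + 1)


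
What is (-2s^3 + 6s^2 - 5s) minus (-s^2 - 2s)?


Distribute the minus sign:
  (-2s^3 + 6s^2 - 5s)
- (-s^2 - 2s)
Negate second polynomial: s^2 + 2s
Add: -2s^3 + 7s^2 - 3s


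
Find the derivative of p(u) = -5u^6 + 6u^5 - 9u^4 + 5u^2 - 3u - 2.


Apply the power rule term by term:
  d/du(-5u^6) = -30u^5
  d/du(6u^5) = 30u^4
  d/du(-9u^4) = -36u^3
  d/du(5u^2) = 10u
  d/du(-3u) = -3
  d/du(-2) = 0
p'(u) = -30u^5 + 30u^4 - 36u^3 + 10u - 3


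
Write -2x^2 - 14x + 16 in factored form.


Roots satisfy r1 + r2 = -b/a = -7 and r1*r2 = c/a = -8.
So r1 = -8, r2 = 1.
-2x^2 - 14x + 16 = -2(x - r1)(x - r2) = -2(x + 8)(x - 1)


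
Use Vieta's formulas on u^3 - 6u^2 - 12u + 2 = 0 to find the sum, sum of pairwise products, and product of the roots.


Monic cubic u^3+bu^2+cu+d=0: sum=-b, pairwise sum=c, product=-d.
b=-6, c=-12, d=2
r1+r2+r3 = 6
r1r2+r1r3+r2r3 = -12
r1r2r3 = -2


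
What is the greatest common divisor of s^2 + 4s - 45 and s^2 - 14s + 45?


Factor each:
  s^2 + 4s - 45 = (s - 5)(s + 9)
  s^2 - 14s + 45 = (s - 5)(s - 9)
Common monic factor: s - 5


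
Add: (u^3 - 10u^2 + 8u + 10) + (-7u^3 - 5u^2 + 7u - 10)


Align terms by degree and add:
  u^3 - 10u^2 + 8u + 10
  -7u^3 - 5u^2 + 7u - 10
= -6u^3 - 15u^2 + 15u


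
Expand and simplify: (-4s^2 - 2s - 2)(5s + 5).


Distribute each term of the first polynomial:
  (-4s^2)(5s + 5) = -20s^3 - 20s^2
  (-2s)(5s + 5) = -10s^2 - 10s
  (-2)(5s + 5) = -10s - 10
Sum: -20s^3 - 30s^2 - 20s - 10


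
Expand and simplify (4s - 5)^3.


Expand (4s - 5)^3 by repeated multiplication:
  (4s - 5)^2 = 16s^2 - 40s + 25
= 64s^3 - 240s^2 + 300s - 125


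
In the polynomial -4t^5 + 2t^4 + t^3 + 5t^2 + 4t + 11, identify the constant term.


Read off the constant term: 11


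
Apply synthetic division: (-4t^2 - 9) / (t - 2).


Synthetic division with c = 2. Coefficients: -4, 0, -9
Bring down -4.
  -4 * 2 = -8; -8 + 0 = -8
  -8 * 2 = -16; -16 - 9 = -25
Quotient: -4t - 8, Remainder: -25


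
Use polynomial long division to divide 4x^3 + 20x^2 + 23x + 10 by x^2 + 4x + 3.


(4x^3 + 20x^2 + 23x + 10) / (x^2 + 4x + 3)
Step 1: 4x * (x^2 + 4x + 3) = 4x^3 + 16x^2 + 12x; subtract.
Step 2: 4 * (x^2 + 4x + 3) = 4x^2 + 16x + 12; subtract.
Quotient: 4x + 4, Remainder: -5x - 2


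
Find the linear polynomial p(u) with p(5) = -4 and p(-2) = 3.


p(u) = mu + b. Using p(5)=-4, p(-2)=3:
m = (-4 - 3)/(5 + 2) = -7/7 = -1
b = -4 - m*(5) = -4 + 5 = 1
p(u) = -u + 1


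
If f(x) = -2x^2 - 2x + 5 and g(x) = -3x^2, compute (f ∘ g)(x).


Substitute g(x) into f:
f(g(x)) = -2*(-3x^2)^2 + (-2)*(-3x^2) + 5
(-3x^2)^2 = 9x^4
Expand and combine: -18x^4 + 6x^2 + 5


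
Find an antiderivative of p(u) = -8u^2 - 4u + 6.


Reverse power rule on each term:
  ∫ -8u^2 du = -(8/3)u^3
  ∫ -4u du = -2u^2
  ∫ 6 du = 6u
F(u) = -(8/3)u^3 - 2u^2 + 6u + C


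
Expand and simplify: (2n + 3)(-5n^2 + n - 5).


Distribute each term of the first polynomial:
  (2n)(-5n^2 + n - 5) = -10n^3 + 2n^2 - 10n
  (3)(-5n^2 + n - 5) = -15n^2 + 3n - 15
Sum: -10n^3 - 13n^2 - 7n - 15


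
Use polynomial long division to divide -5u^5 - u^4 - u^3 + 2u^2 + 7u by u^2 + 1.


(-5u^5 - u^4 - u^3 + 2u^2 + 7u) / (u^2 + 1)
Step 1: -5u^3 * (u^2 + 1) = -5u^5 - 5u^3; subtract.
Step 2: -u^2 * (u^2 + 1) = -u^4 - u^2; subtract.
Step 3: 4u * (u^2 + 1) = 4u^3 + 4u; subtract.
Step 4: 3 * (u^2 + 1) = 3u^2 + 3; subtract.
Quotient: -5u^3 - u^2 + 4u + 3, Remainder: 3u - 3


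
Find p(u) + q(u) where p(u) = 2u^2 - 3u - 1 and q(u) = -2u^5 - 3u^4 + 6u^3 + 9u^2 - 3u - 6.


Align terms by degree and add:
  2u^2 - 3u - 1
  -2u^5 - 3u^4 + 6u^3 + 9u^2 - 3u - 6
= -2u^5 - 3u^4 + 6u^3 + 11u^2 - 6u - 7


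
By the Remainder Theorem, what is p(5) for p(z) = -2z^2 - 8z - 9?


By the Remainder Theorem, the remainder equals p(5):
  -2*(5)^2 = -50
  -8*(5)^1 = -40
  constant: -9
Sum: -50 - 40 - 9 = -99


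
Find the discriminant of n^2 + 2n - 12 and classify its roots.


D = b^2 - 4ac = (2)^2 - 4(1)(-12) = 4 + 48 = 52
Since D > 0: two distinct irrational roots


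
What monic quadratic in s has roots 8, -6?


p(s) = (s - 8)(s + 6)
Expand: s^2 - 2s - 48


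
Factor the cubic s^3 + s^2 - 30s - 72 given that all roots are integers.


Try integer roots (divisors of -72). s=-4: p(-4)=0.
Divide out (s + 4): quotient is s^2 - 3s - 18.
Factor the quadratic: (s + 3)(s - 6)
Result: (s + 4)(s + 3)(s - 6)


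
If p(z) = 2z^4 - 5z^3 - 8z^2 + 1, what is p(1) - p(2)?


p(1) = -10
p(2) = -39
p(1) - p(2) = -10 + 39 = 29


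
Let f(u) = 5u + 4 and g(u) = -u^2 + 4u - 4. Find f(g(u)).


Substitute g(u) into f:
f(g(u)) = 5*(-u^2 + 4u - 4) + 4
Expand and combine: -5u^2 + 20u - 16


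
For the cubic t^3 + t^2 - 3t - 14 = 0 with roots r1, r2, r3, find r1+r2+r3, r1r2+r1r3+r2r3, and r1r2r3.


Monic cubic t^3+bt^2+ct+d=0: sum=-b, pairwise sum=c, product=-d.
b=1, c=-3, d=-14
r1+r2+r3 = -1
r1r2+r1r3+r2r3 = -3
r1r2r3 = 14


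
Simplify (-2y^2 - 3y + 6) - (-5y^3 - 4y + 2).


Distribute the minus sign:
  (-2y^2 - 3y + 6)
- (-5y^3 - 4y + 2)
Negate second polynomial: 5y^3 + 4y - 2
Add: 5y^3 - 2y^2 + y + 4


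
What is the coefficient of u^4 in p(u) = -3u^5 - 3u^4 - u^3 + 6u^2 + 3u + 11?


Read off the coefficient of u^4: -3


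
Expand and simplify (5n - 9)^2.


Expand (5n - 9)^2 by repeated multiplication:
= 25n^2 - 90n + 81


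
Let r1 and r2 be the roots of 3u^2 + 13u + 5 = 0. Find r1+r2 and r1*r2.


For au^2+bu+c=0: sum = -b/a, product = c/a.
a=3, b=13, c=5
Sum = -(13)/3 = -13/3
Product = (5)/3 = 5/3


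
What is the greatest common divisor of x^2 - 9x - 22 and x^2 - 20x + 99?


Factor each:
  x^2 - 9x - 22 = (x - 11)(x + 2)
  x^2 - 20x + 99 = (x - 11)(x - 9)
Common monic factor: x - 11


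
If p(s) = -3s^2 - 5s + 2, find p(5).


Using direct substitution:
  -3 * (5)^2 = -75
  -5 * (5)^1 = -25
  constant: 2
Sum = -75 - 25 + 2 = -98


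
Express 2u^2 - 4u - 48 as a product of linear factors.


Roots satisfy r1 + r2 = -b/a = 2 and r1*r2 = c/a = -24.
So r1 = 6, r2 = -4.
2u^2 - 4u - 48 = 2(u - r1)(u - r2) = 2(u - 6)(u + 4)


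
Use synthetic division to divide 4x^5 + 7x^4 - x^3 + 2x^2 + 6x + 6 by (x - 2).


Synthetic division with c = 2. Coefficients: 4, 7, -1, 2, 6, 6
Bring down 4.
  4 * 2 = 8; 8 + 7 = 15
  15 * 2 = 30; 30 - 1 = 29
  29 * 2 = 58; 58 + 2 = 60
  60 * 2 = 120; 120 + 6 = 126
  126 * 2 = 252; 252 + 6 = 258
Quotient: 4x^4 + 15x^3 + 29x^2 + 60x + 126, Remainder: 258


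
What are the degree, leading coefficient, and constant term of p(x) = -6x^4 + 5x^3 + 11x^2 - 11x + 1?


Highest power of x is 4, with coefficient -6. Constant term is 1.
Degree = 4, leading coefficient = -6, constant term = 1


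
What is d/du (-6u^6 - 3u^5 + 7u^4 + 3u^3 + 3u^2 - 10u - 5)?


Apply the power rule term by term:
  d/du(-6u^6) = -36u^5
  d/du(-3u^5) = -15u^4
  d/du(7u^4) = 28u^3
  d/du(3u^3) = 9u^2
  d/du(3u^2) = 6u
  d/du(-10u) = -10
  d/du(-5) = 0
p'(u) = -36u^5 - 15u^4 + 28u^3 + 9u^2 + 6u - 10


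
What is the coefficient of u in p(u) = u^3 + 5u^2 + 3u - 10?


Read off the coefficient of u: 3
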